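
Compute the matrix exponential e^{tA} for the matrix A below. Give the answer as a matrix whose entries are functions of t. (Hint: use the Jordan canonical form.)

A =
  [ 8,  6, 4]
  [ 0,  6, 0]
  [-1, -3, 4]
e^{tA} =
  [2*t*exp(6*t) + exp(6*t), 6*t*exp(6*t), 4*t*exp(6*t)]
  [0, exp(6*t), 0]
  [-t*exp(6*t), -3*t*exp(6*t), -2*t*exp(6*t) + exp(6*t)]

Strategy: write A = P · J · P⁻¹ where J is a Jordan canonical form, so e^{tA} = P · e^{tJ} · P⁻¹, and e^{tJ} can be computed block-by-block.

A has Jordan form
J =
  [6, 1, 0]
  [0, 6, 0]
  [0, 0, 6]
(up to reordering of blocks).

Per-block formulas:
  For a 2×2 Jordan block J_2(6): exp(t · J_2(6)) = e^(6t)·(I + t·N), where N is the 2×2 nilpotent shift.
  For a 1×1 block at λ = 6: exp(t · [6]) = [e^(6t)].

After assembling e^{tJ} and conjugating by P, we get:

e^{tA} =
  [2*t*exp(6*t) + exp(6*t), 6*t*exp(6*t), 4*t*exp(6*t)]
  [0, exp(6*t), 0]
  [-t*exp(6*t), -3*t*exp(6*t), -2*t*exp(6*t) + exp(6*t)]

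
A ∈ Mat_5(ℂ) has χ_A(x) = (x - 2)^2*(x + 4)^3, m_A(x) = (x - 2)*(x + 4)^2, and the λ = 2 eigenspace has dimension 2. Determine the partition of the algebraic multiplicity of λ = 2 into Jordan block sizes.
Block sizes for λ = 2: [1, 1]

Step 1 — from the characteristic polynomial, algebraic multiplicity of λ = 2 is 2. From dim ker(A − (2)·I) = 2, there are exactly 2 Jordan blocks for λ = 2.
Step 2 — from the minimal polynomial, the factor (x − 2) tells us the largest block for λ = 2 has size 1.
Step 3 — with total size 2, 2 blocks, and largest block 1, the block sizes (in nonincreasing order) are [1, 1].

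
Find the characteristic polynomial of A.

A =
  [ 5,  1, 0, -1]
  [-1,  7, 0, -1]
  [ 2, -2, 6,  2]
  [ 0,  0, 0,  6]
x^4 - 24*x^3 + 216*x^2 - 864*x + 1296

Expanding det(x·I − A) (e.g. by cofactor expansion or by noting that A is similar to its Jordan form J, which has the same characteristic polynomial as A) gives
  χ_A(x) = x^4 - 24*x^3 + 216*x^2 - 864*x + 1296
which factors as (x - 6)^4. The eigenvalues (with algebraic multiplicities) are λ = 6 with multiplicity 4.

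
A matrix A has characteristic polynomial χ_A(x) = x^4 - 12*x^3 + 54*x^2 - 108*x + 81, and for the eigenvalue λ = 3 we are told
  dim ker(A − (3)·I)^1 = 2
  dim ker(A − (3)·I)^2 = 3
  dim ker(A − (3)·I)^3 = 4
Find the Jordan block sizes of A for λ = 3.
Block sizes for λ = 3: [3, 1]

From the dimensions of kernels of powers, the number of Jordan blocks of size at least j is d_j − d_{j−1} where d_j = dim ker(N^j) (with d_0 = 0). Computing the differences gives [2, 1, 1].
The number of blocks of size exactly k is (#blocks of size ≥ k) − (#blocks of size ≥ k + 1), so the partition is: 1 block(s) of size 1, 1 block(s) of size 3.
In nonincreasing order the block sizes are [3, 1].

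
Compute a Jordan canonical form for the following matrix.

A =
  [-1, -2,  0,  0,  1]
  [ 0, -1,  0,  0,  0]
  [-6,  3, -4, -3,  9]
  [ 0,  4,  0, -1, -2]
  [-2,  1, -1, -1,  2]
J_3(-1) ⊕ J_1(-1) ⊕ J_1(-1)

The characteristic polynomial is
  det(x·I − A) = x^5 + 5*x^4 + 10*x^3 + 10*x^2 + 5*x + 1 = (x + 1)^5

Eigenvalues and multiplicities (the geometric multiplicity of λ is n − rank(A − λI), which equals the number of Jordan blocks for λ):
  λ = -1: algebraic multiplicity = 5, geometric multiplicity = 3

Determining the block sizes for each eigenvalue:
  λ = -1: with am = 5 and gm = 3, the partition is not yet determined (e.g. several partitions of 5 into 3 parts exist). Let N = A − (-1)·I. Computing rank(N^1) = 2, rank(N^2) = 1, rank(N^3) = 0; the number of blocks of size ≥ j is rank(N^{j−1}) − rank(N^j), giving [3, 1, 1]. So we have 1 block(s) of size 3, 2 block(s) of size 1 → block sizes [3, 1, 1]

Assembling the blocks gives a Jordan form
J =
  [-1,  1,  0,  0,  0]
  [ 0, -1,  1,  0,  0]
  [ 0,  0, -1,  0,  0]
  [ 0,  0,  0, -1,  0]
  [ 0,  0,  0,  0, -1]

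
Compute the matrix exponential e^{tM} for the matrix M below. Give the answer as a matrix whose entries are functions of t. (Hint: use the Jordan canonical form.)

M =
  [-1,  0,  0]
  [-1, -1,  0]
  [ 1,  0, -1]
e^{tM} =
  [exp(-t), 0, 0]
  [-t*exp(-t), exp(-t), 0]
  [t*exp(-t), 0, exp(-t)]

Strategy: write M = P · J · P⁻¹ where J is a Jordan canonical form, so e^{tM} = P · e^{tJ} · P⁻¹, and e^{tJ} can be computed block-by-block.

M has Jordan form
J =
  [-1,  1,  0]
  [ 0, -1,  0]
  [ 0,  0, -1]
(up to reordering of blocks).

Per-block formulas:
  For a 1×1 block at λ = -1: exp(t · [-1]) = [e^(-1t)].
  For a 2×2 Jordan block J_2(-1): exp(t · J_2(-1)) = e^(-1t)·(I + t·N), where N is the 2×2 nilpotent shift.

After assembling e^{tJ} and conjugating by P, we get:

e^{tM} =
  [exp(-t), 0, 0]
  [-t*exp(-t), exp(-t), 0]
  [t*exp(-t), 0, exp(-t)]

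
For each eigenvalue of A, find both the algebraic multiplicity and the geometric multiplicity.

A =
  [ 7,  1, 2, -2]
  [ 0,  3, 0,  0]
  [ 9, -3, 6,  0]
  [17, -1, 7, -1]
λ = 3: alg = 3, geom = 2; λ = 6: alg = 1, geom = 1

Step 1 — factor the characteristic polynomial to read off the algebraic multiplicities:
  χ_A(x) = (x - 6)*(x - 3)^3

Step 2 — compute geometric multiplicities via the rank-nullity identity g(λ) = n − rank(A − λI):
  rank(A − (3)·I) = 2, so dim ker(A − (3)·I) = n − 2 = 2
  rank(A − (6)·I) = 3, so dim ker(A − (6)·I) = n − 3 = 1

Summary:
  λ = 3: algebraic multiplicity = 3, geometric multiplicity = 2
  λ = 6: algebraic multiplicity = 1, geometric multiplicity = 1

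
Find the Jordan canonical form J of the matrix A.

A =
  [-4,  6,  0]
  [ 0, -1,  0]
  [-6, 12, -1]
J_1(-4) ⊕ J_1(-1) ⊕ J_1(-1)

The characteristic polynomial is
  det(x·I − A) = x^3 + 6*x^2 + 9*x + 4 = (x + 1)^2*(x + 4)

Eigenvalues and multiplicities (the geometric multiplicity of λ is n − rank(A − λI), which equals the number of Jordan blocks for λ):
  λ = -4: algebraic multiplicity = 1, geometric multiplicity = 1
  λ = -1: algebraic multiplicity = 2, geometric multiplicity = 2

Determining the block sizes for each eigenvalue:
  λ = -4: one block (gm = 1), so the single block has size am = 1 → block sizes [1]
  λ = -1: gm = am = 2, so every block has size 1 → block sizes [1, 1]

Assembling the blocks gives a Jordan form
J =
  [-4,  0,  0]
  [ 0, -1,  0]
  [ 0,  0, -1]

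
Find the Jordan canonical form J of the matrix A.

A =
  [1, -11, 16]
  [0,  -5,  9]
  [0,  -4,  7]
J_3(1)

The characteristic polynomial is
  det(x·I − A) = x^3 - 3*x^2 + 3*x - 1 = (x - 1)^3

Eigenvalues and multiplicities (the geometric multiplicity of λ is n − rank(A − λI), which equals the number of Jordan blocks for λ):
  λ = 1: algebraic multiplicity = 3, geometric multiplicity = 1

Determining the block sizes for each eigenvalue:
  λ = 1: one block (gm = 1), so the single block has size am = 3 → block sizes [3]

Assembling the blocks gives a Jordan form
J =
  [1, 1, 0]
  [0, 1, 1]
  [0, 0, 1]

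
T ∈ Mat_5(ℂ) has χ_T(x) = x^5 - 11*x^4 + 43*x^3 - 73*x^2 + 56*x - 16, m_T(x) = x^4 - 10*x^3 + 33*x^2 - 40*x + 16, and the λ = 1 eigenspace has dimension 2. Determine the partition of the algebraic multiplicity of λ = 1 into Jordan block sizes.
Block sizes for λ = 1: [2, 1]

Step 1 — from the characteristic polynomial, algebraic multiplicity of λ = 1 is 3. From dim ker(T − (1)·I) = 2, there are exactly 2 Jordan blocks for λ = 1.
Step 2 — from the minimal polynomial, the factor (x − 1)^2 tells us the largest block for λ = 1 has size 2.
Step 3 — with total size 3, 2 blocks, and largest block 2, the block sizes (in nonincreasing order) are [2, 1].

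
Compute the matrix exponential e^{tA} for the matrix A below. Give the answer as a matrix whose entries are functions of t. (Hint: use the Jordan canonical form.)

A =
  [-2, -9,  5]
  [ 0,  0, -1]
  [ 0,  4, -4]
e^{tA} =
  [exp(-2*t), t^2*exp(-2*t) - 9*t*exp(-2*t), -t^2*exp(-2*t)/2 + 5*t*exp(-2*t)]
  [0, 2*t*exp(-2*t) + exp(-2*t), -t*exp(-2*t)]
  [0, 4*t*exp(-2*t), -2*t*exp(-2*t) + exp(-2*t)]

Strategy: write A = P · J · P⁻¹ where J is a Jordan canonical form, so e^{tA} = P · e^{tJ} · P⁻¹, and e^{tJ} can be computed block-by-block.

A has Jordan form
J =
  [-2,  1,  0]
  [ 0, -2,  1]
  [ 0,  0, -2]
(up to reordering of blocks).

Per-block formulas:
  For a 3×3 Jordan block J_3(-2): exp(t · J_3(-2)) = e^(-2t)·(I + t·N + (t^2/2)·N^2), where N is the 3×3 nilpotent shift.

After assembling e^{tJ} and conjugating by P, we get:

e^{tA} =
  [exp(-2*t), t^2*exp(-2*t) - 9*t*exp(-2*t), -t^2*exp(-2*t)/2 + 5*t*exp(-2*t)]
  [0, 2*t*exp(-2*t) + exp(-2*t), -t*exp(-2*t)]
  [0, 4*t*exp(-2*t), -2*t*exp(-2*t) + exp(-2*t)]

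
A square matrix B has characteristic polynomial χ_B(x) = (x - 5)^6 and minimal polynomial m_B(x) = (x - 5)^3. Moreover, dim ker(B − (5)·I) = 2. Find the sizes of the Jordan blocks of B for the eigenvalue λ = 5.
Block sizes for λ = 5: [3, 3]

Step 1 — from the characteristic polynomial, algebraic multiplicity of λ = 5 is 6. From dim ker(B − (5)·I) = 2, there are exactly 2 Jordan blocks for λ = 5.
Step 2 — from the minimal polynomial, the factor (x − 5)^3 tells us the largest block for λ = 5 has size 3.
Step 3 — with total size 6, 2 blocks, and largest block 3, the block sizes (in nonincreasing order) are [3, 3].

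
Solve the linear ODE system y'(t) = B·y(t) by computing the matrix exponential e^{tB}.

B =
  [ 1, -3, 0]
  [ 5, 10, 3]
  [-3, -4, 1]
e^{tB} =
  [-3*t^2*exp(4*t) - 3*t*exp(4*t) + exp(4*t), -9*t^2*exp(4*t)/2 - 3*t*exp(4*t), -9*t^2*exp(4*t)/2]
  [3*t^2*exp(4*t) + 5*t*exp(4*t), 9*t^2*exp(4*t)/2 + 6*t*exp(4*t) + exp(4*t), 9*t^2*exp(4*t)/2 + 3*t*exp(4*t)]
  [-t^2*exp(4*t) - 3*t*exp(4*t), -3*t^2*exp(4*t)/2 - 4*t*exp(4*t), -3*t^2*exp(4*t)/2 - 3*t*exp(4*t) + exp(4*t)]

Strategy: write B = P · J · P⁻¹ where J is a Jordan canonical form, so e^{tB} = P · e^{tJ} · P⁻¹, and e^{tJ} can be computed block-by-block.

B has Jordan form
J =
  [4, 1, 0]
  [0, 4, 1]
  [0, 0, 4]
(up to reordering of blocks).

Per-block formulas:
  For a 3×3 Jordan block J_3(4): exp(t · J_3(4)) = e^(4t)·(I + t·N + (t^2/2)·N^2), where N is the 3×3 nilpotent shift.

After assembling e^{tJ} and conjugating by P, we get:

e^{tB} =
  [-3*t^2*exp(4*t) - 3*t*exp(4*t) + exp(4*t), -9*t^2*exp(4*t)/2 - 3*t*exp(4*t), -9*t^2*exp(4*t)/2]
  [3*t^2*exp(4*t) + 5*t*exp(4*t), 9*t^2*exp(4*t)/2 + 6*t*exp(4*t) + exp(4*t), 9*t^2*exp(4*t)/2 + 3*t*exp(4*t)]
  [-t^2*exp(4*t) - 3*t*exp(4*t), -3*t^2*exp(4*t)/2 - 4*t*exp(4*t), -3*t^2*exp(4*t)/2 - 3*t*exp(4*t) + exp(4*t)]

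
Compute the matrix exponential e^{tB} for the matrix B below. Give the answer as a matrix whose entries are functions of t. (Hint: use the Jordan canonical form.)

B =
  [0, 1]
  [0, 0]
e^{tB} =
  [1, t]
  [0, 1]

Strategy: write B = P · J · P⁻¹ where J is a Jordan canonical form, so e^{tB} = P · e^{tJ} · P⁻¹, and e^{tJ} can be computed block-by-block.

B has Jordan form
J =
  [0, 1]
  [0, 0]
(up to reordering of blocks).

Per-block formulas:
  For a 2×2 Jordan block J_2(0): exp(t · J_2(0)) = e^(0t)·(I + t·N), where N is the 2×2 nilpotent shift.

After assembling e^{tJ} and conjugating by P, we get:

e^{tB} =
  [1, t]
  [0, 1]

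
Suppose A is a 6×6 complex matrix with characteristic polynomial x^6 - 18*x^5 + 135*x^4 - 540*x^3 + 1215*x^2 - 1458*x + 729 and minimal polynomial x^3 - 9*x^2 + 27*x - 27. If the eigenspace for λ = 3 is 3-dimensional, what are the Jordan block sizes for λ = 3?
Block sizes for λ = 3: [3, 2, 1]

Step 1 — from the characteristic polynomial, algebraic multiplicity of λ = 3 is 6. From dim ker(A − (3)·I) = 3, there are exactly 3 Jordan blocks for λ = 3.
Step 2 — from the minimal polynomial, the factor (x − 3)^3 tells us the largest block for λ = 3 has size 3.
Step 3 — with total size 6, 3 blocks, and largest block 3, the block sizes (in nonincreasing order) are [3, 2, 1].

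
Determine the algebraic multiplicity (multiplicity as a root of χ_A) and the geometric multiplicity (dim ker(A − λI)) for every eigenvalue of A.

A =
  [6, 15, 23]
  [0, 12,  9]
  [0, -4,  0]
λ = 6: alg = 3, geom = 1

Step 1 — factor the characteristic polynomial to read off the algebraic multiplicities:
  χ_A(x) = (x - 6)^3

Step 2 — compute geometric multiplicities via the rank-nullity identity g(λ) = n − rank(A − λI):
  rank(A − (6)·I) = 2, so dim ker(A − (6)·I) = n − 2 = 1

Summary:
  λ = 6: algebraic multiplicity = 3, geometric multiplicity = 1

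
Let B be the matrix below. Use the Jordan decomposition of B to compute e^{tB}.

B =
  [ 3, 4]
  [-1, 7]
e^{tB} =
  [-2*t*exp(5*t) + exp(5*t), 4*t*exp(5*t)]
  [-t*exp(5*t), 2*t*exp(5*t) + exp(5*t)]

Strategy: write B = P · J · P⁻¹ where J is a Jordan canonical form, so e^{tB} = P · e^{tJ} · P⁻¹, and e^{tJ} can be computed block-by-block.

B has Jordan form
J =
  [5, 1]
  [0, 5]
(up to reordering of blocks).

Per-block formulas:
  For a 2×2 Jordan block J_2(5): exp(t · J_2(5)) = e^(5t)·(I + t·N), where N is the 2×2 nilpotent shift.

After assembling e^{tJ} and conjugating by P, we get:

e^{tB} =
  [-2*t*exp(5*t) + exp(5*t), 4*t*exp(5*t)]
  [-t*exp(5*t), 2*t*exp(5*t) + exp(5*t)]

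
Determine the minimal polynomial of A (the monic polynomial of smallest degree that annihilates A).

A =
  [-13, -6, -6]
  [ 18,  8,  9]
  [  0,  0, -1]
x^2 + 5*x + 4

The characteristic polynomial is χ_A(x) = (x + 1)^2*(x + 4), so the eigenvalues are known. The minimal polynomial is
  m_A(x) = Π_λ (x − λ)^{k_λ}
where k_λ is the size of the *largest* Jordan block for λ (equivalently, the smallest k with (A − λI)^k v = 0 for every generalised eigenvector v of λ).

  λ = -4: largest Jordan block has size 1, contributing (x + 4)
  λ = -1: largest Jordan block has size 1, contributing (x + 1)

So m_A(x) = (x + 1)*(x + 4) = x^2 + 5*x + 4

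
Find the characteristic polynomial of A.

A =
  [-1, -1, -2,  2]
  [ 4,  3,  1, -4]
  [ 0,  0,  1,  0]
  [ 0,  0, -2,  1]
x^4 - 4*x^3 + 6*x^2 - 4*x + 1

Expanding det(x·I − A) (e.g. by cofactor expansion or by noting that A is similar to its Jordan form J, which has the same characteristic polynomial as A) gives
  χ_A(x) = x^4 - 4*x^3 + 6*x^2 - 4*x + 1
which factors as (x - 1)^4. The eigenvalues (with algebraic multiplicities) are λ = 1 with multiplicity 4.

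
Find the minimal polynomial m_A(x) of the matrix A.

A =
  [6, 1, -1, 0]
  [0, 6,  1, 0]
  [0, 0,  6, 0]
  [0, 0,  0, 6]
x^3 - 18*x^2 + 108*x - 216

The characteristic polynomial is χ_A(x) = (x - 6)^4, so the eigenvalues are known. The minimal polynomial is
  m_A(x) = Π_λ (x − λ)^{k_λ}
where k_λ is the size of the *largest* Jordan block for λ (equivalently, the smallest k with (A − λI)^k v = 0 for every generalised eigenvector v of λ).

  λ = 6: largest Jordan block has size 3, contributing (x − 6)^3

So m_A(x) = (x - 6)^3 = x^3 - 18*x^2 + 108*x - 216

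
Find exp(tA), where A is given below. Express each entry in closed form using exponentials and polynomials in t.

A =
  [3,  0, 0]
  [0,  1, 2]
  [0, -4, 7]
e^{tA} =
  [exp(3*t), 0, 0]
  [0, -exp(5*t) + 2*exp(3*t), exp(5*t) - exp(3*t)]
  [0, -2*exp(5*t) + 2*exp(3*t), 2*exp(5*t) - exp(3*t)]

Strategy: write A = P · J · P⁻¹ where J is a Jordan canonical form, so e^{tA} = P · e^{tJ} · P⁻¹, and e^{tJ} can be computed block-by-block.

A has Jordan form
J =
  [3, 0, 0]
  [0, 3, 0]
  [0, 0, 5]
(up to reordering of blocks).

Per-block formulas:
  For a 1×1 block at λ = 5: exp(t · [5]) = [e^(5t)].
  For a 1×1 block at λ = 3: exp(t · [3]) = [e^(3t)].

After assembling e^{tJ} and conjugating by P, we get:

e^{tA} =
  [exp(3*t), 0, 0]
  [0, -exp(5*t) + 2*exp(3*t), exp(5*t) - exp(3*t)]
  [0, -2*exp(5*t) + 2*exp(3*t), 2*exp(5*t) - exp(3*t)]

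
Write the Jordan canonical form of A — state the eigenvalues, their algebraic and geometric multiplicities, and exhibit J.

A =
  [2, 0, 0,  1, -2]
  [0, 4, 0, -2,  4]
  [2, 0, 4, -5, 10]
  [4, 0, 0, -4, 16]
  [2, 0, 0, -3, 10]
J_2(2) ⊕ J_1(4) ⊕ J_1(4) ⊕ J_1(4)

The characteristic polynomial is
  det(x·I − A) = x^5 - 16*x^4 + 100*x^3 - 304*x^2 + 448*x - 256 = (x - 4)^3*(x - 2)^2

Eigenvalues and multiplicities (the geometric multiplicity of λ is n − rank(A − λI), which equals the number of Jordan blocks for λ):
  λ = 2: algebraic multiplicity = 2, geometric multiplicity = 1
  λ = 4: algebraic multiplicity = 3, geometric multiplicity = 3

Determining the block sizes for each eigenvalue:
  λ = 2: one block (gm = 1), so the single block has size am = 2 → block sizes [2]
  λ = 4: gm = am = 3, so every block has size 1 → block sizes [1, 1, 1]

Assembling the blocks gives a Jordan form
J =
  [2, 1, 0, 0, 0]
  [0, 2, 0, 0, 0]
  [0, 0, 4, 0, 0]
  [0, 0, 0, 4, 0]
  [0, 0, 0, 0, 4]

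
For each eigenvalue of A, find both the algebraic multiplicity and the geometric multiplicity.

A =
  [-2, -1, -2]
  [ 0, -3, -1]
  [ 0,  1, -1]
λ = -2: alg = 3, geom = 1

Step 1 — factor the characteristic polynomial to read off the algebraic multiplicities:
  χ_A(x) = (x + 2)^3

Step 2 — compute geometric multiplicities via the rank-nullity identity g(λ) = n − rank(A − λI):
  rank(A − (-2)·I) = 2, so dim ker(A − (-2)·I) = n − 2 = 1

Summary:
  λ = -2: algebraic multiplicity = 3, geometric multiplicity = 1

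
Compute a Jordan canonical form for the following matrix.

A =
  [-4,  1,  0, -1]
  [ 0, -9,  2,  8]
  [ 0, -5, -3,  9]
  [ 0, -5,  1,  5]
J_3(-4) ⊕ J_1(1)

The characteristic polynomial is
  det(x·I − A) = x^4 + 11*x^3 + 36*x^2 + 16*x - 64 = (x - 1)*(x + 4)^3

Eigenvalues and multiplicities (the geometric multiplicity of λ is n − rank(A − λI), which equals the number of Jordan blocks for λ):
  λ = -4: algebraic multiplicity = 3, geometric multiplicity = 1
  λ = 1: algebraic multiplicity = 1, geometric multiplicity = 1

Determining the block sizes for each eigenvalue:
  λ = -4: one block (gm = 1), so the single block has size am = 3 → block sizes [3]
  λ = 1: one block (gm = 1), so the single block has size am = 1 → block sizes [1]

Assembling the blocks gives a Jordan form
J =
  [-4,  1,  0, 0]
  [ 0, -4,  1, 0]
  [ 0,  0, -4, 0]
  [ 0,  0,  0, 1]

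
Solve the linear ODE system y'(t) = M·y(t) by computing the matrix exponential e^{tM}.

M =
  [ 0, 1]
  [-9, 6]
e^{tM} =
  [-3*t*exp(3*t) + exp(3*t), t*exp(3*t)]
  [-9*t*exp(3*t), 3*t*exp(3*t) + exp(3*t)]

Strategy: write M = P · J · P⁻¹ where J is a Jordan canonical form, so e^{tM} = P · e^{tJ} · P⁻¹, and e^{tJ} can be computed block-by-block.

M has Jordan form
J =
  [3, 1]
  [0, 3]
(up to reordering of blocks).

Per-block formulas:
  For a 2×2 Jordan block J_2(3): exp(t · J_2(3)) = e^(3t)·(I + t·N), where N is the 2×2 nilpotent shift.

After assembling e^{tJ} and conjugating by P, we get:

e^{tM} =
  [-3*t*exp(3*t) + exp(3*t), t*exp(3*t)]
  [-9*t*exp(3*t), 3*t*exp(3*t) + exp(3*t)]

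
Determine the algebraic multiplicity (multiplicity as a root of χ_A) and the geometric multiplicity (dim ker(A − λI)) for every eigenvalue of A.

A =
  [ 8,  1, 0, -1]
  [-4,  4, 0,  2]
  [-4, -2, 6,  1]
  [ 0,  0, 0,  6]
λ = 6: alg = 4, geom = 2

Step 1 — factor the characteristic polynomial to read off the algebraic multiplicities:
  χ_A(x) = (x - 6)^4

Step 2 — compute geometric multiplicities via the rank-nullity identity g(λ) = n − rank(A − λI):
  rank(A − (6)·I) = 2, so dim ker(A − (6)·I) = n − 2 = 2

Summary:
  λ = 6: algebraic multiplicity = 4, geometric multiplicity = 2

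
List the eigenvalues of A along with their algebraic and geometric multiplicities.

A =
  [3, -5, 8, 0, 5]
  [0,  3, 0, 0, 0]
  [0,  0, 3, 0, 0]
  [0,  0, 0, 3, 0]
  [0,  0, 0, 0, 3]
λ = 3: alg = 5, geom = 4

Step 1 — factor the characteristic polynomial to read off the algebraic multiplicities:
  χ_A(x) = (x - 3)^5

Step 2 — compute geometric multiplicities via the rank-nullity identity g(λ) = n − rank(A − λI):
  rank(A − (3)·I) = 1, so dim ker(A − (3)·I) = n − 1 = 4

Summary:
  λ = 3: algebraic multiplicity = 5, geometric multiplicity = 4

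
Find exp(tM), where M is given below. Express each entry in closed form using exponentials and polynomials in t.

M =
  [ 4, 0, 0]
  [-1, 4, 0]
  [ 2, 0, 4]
e^{tM} =
  [exp(4*t), 0, 0]
  [-t*exp(4*t), exp(4*t), 0]
  [2*t*exp(4*t), 0, exp(4*t)]

Strategy: write M = P · J · P⁻¹ where J is a Jordan canonical form, so e^{tM} = P · e^{tJ} · P⁻¹, and e^{tJ} can be computed block-by-block.

M has Jordan form
J =
  [4, 1, 0]
  [0, 4, 0]
  [0, 0, 4]
(up to reordering of blocks).

Per-block formulas:
  For a 1×1 block at λ = 4: exp(t · [4]) = [e^(4t)].
  For a 2×2 Jordan block J_2(4): exp(t · J_2(4)) = e^(4t)·(I + t·N), where N is the 2×2 nilpotent shift.

After assembling e^{tJ} and conjugating by P, we get:

e^{tM} =
  [exp(4*t), 0, 0]
  [-t*exp(4*t), exp(4*t), 0]
  [2*t*exp(4*t), 0, exp(4*t)]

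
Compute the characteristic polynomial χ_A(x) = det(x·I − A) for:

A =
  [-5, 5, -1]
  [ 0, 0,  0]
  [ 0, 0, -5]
x^3 + 10*x^2 + 25*x

Expanding det(x·I − A) (e.g. by cofactor expansion or by noting that A is similar to its Jordan form J, which has the same characteristic polynomial as A) gives
  χ_A(x) = x^3 + 10*x^2 + 25*x
which factors as x*(x + 5)^2. The eigenvalues (with algebraic multiplicities) are λ = -5 with multiplicity 2, λ = 0 with multiplicity 1.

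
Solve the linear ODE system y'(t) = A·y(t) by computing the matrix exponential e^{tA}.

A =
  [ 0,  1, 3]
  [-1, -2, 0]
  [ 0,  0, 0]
e^{tA} =
  [t*exp(-t) + exp(-t), t*exp(-t), -3*t*exp(-t) + 6 - 6*exp(-t)]
  [-t*exp(-t), -t*exp(-t) + exp(-t), 3*t*exp(-t) - 3 + 3*exp(-t)]
  [0, 0, 1]

Strategy: write A = P · J · P⁻¹ where J is a Jordan canonical form, so e^{tA} = P · e^{tJ} · P⁻¹, and e^{tJ} can be computed block-by-block.

A has Jordan form
J =
  [-1,  1, 0]
  [ 0, -1, 0]
  [ 0,  0, 0]
(up to reordering of blocks).

Per-block formulas:
  For a 2×2 Jordan block J_2(-1): exp(t · J_2(-1)) = e^(-1t)·(I + t·N), where N is the 2×2 nilpotent shift.
  For a 1×1 block at λ = 0: exp(t · [0]) = [e^(0t)].

After assembling e^{tJ} and conjugating by P, we get:

e^{tA} =
  [t*exp(-t) + exp(-t), t*exp(-t), -3*t*exp(-t) + 6 - 6*exp(-t)]
  [-t*exp(-t), -t*exp(-t) + exp(-t), 3*t*exp(-t) - 3 + 3*exp(-t)]
  [0, 0, 1]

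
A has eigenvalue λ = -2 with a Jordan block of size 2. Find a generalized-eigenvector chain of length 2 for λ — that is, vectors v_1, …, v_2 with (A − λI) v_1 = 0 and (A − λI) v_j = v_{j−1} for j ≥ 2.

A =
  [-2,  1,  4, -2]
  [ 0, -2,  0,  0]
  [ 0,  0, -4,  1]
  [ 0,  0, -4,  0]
A Jordan chain for λ = -2 of length 2:
v_1 = (1, 0, 0, 0)ᵀ
v_2 = (0, 1, 0, 0)ᵀ

Let N = A − (-2)·I. We want v_2 with N^2 v_2 = 0 but N^1 v_2 ≠ 0; then v_{j-1} := N · v_j for j = 2, …, 2.

Pick v_2 = (0, 1, 0, 0)ᵀ.
Then v_1 = N · v_2 = (1, 0, 0, 0)ᵀ.

Sanity check: (A − (-2)·I) v_1 = (0, 0, 0, 0)ᵀ = 0. ✓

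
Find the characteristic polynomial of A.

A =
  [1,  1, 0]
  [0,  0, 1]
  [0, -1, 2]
x^3 - 3*x^2 + 3*x - 1

Expanding det(x·I − A) (e.g. by cofactor expansion or by noting that A is similar to its Jordan form J, which has the same characteristic polynomial as A) gives
  χ_A(x) = x^3 - 3*x^2 + 3*x - 1
which factors as (x - 1)^3. The eigenvalues (with algebraic multiplicities) are λ = 1 with multiplicity 3.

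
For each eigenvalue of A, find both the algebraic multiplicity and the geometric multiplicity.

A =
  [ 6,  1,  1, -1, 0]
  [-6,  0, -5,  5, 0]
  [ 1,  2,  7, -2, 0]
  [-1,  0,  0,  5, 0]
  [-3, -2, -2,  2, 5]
λ = 4: alg = 2, geom = 1; λ = 5: alg = 3, geom = 3

Step 1 — factor the characteristic polynomial to read off the algebraic multiplicities:
  χ_A(x) = (x - 5)^3*(x - 4)^2

Step 2 — compute geometric multiplicities via the rank-nullity identity g(λ) = n − rank(A − λI):
  rank(A − (4)·I) = 4, so dim ker(A − (4)·I) = n − 4 = 1
  rank(A − (5)·I) = 2, so dim ker(A − (5)·I) = n − 2 = 3

Summary:
  λ = 4: algebraic multiplicity = 2, geometric multiplicity = 1
  λ = 5: algebraic multiplicity = 3, geometric multiplicity = 3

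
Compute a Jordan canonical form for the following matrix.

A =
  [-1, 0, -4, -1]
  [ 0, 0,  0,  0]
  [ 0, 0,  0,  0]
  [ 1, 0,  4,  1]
J_2(0) ⊕ J_1(0) ⊕ J_1(0)

The characteristic polynomial is
  det(x·I − A) = x^4

Eigenvalues and multiplicities (the geometric multiplicity of λ is n − rank(A − λI), which equals the number of Jordan blocks for λ):
  λ = 0: algebraic multiplicity = 4, geometric multiplicity = 3

Determining the block sizes for each eigenvalue:
  λ = 0: 3 blocks summing to 4 forces exactly one block of size 2 and the rest size 1 → block sizes [2, 1, 1]

Assembling the blocks gives a Jordan form
J =
  [0, 1, 0, 0]
  [0, 0, 0, 0]
  [0, 0, 0, 0]
  [0, 0, 0, 0]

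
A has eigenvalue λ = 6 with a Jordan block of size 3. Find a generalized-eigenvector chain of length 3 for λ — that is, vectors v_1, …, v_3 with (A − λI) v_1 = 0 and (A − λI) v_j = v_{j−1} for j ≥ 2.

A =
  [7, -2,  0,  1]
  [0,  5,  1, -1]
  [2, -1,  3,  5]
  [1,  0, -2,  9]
A Jordan chain for λ = 6 of length 3:
v_1 = (2, 1, 1, 0)ᵀ
v_2 = (1, 0, 2, 1)ᵀ
v_3 = (1, 0, 0, 0)ᵀ

Let N = A − (6)·I. We want v_3 with N^3 v_3 = 0 but N^2 v_3 ≠ 0; then v_{j-1} := N · v_j for j = 3, …, 2.

Pick v_3 = (1, 0, 0, 0)ᵀ.
Then v_2 = N · v_3 = (1, 0, 2, 1)ᵀ.
Then v_1 = N · v_2 = (2, 1, 1, 0)ᵀ.

Sanity check: (A − (6)·I) v_1 = (0, 0, 0, 0)ᵀ = 0. ✓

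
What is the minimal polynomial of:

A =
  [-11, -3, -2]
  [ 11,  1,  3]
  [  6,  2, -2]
x^3 + 12*x^2 + 48*x + 64

The characteristic polynomial is χ_A(x) = (x + 4)^3, so the eigenvalues are known. The minimal polynomial is
  m_A(x) = Π_λ (x − λ)^{k_λ}
where k_λ is the size of the *largest* Jordan block for λ (equivalently, the smallest k with (A − λI)^k v = 0 for every generalised eigenvector v of λ).

  λ = -4: largest Jordan block has size 3, contributing (x + 4)^3

So m_A(x) = (x + 4)^3 = x^3 + 12*x^2 + 48*x + 64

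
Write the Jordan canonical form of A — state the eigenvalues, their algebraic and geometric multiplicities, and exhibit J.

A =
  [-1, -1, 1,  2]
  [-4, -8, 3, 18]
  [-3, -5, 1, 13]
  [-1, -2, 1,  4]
J_3(-1) ⊕ J_1(-1)

The characteristic polynomial is
  det(x·I − A) = x^4 + 4*x^3 + 6*x^2 + 4*x + 1 = (x + 1)^4

Eigenvalues and multiplicities (the geometric multiplicity of λ is n − rank(A − λI), which equals the number of Jordan blocks for λ):
  λ = -1: algebraic multiplicity = 4, geometric multiplicity = 2

Determining the block sizes for each eigenvalue:
  λ = -1: with am = 4 and gm = 2, the partition is not yet determined (e.g. several partitions of 4 into 2 parts exist). Let N = A − (-1)·I. Computing rank(N^1) = 2, rank(N^2) = 1, rank(N^3) = 0; the number of blocks of size ≥ j is rank(N^{j−1}) − rank(N^j), giving [2, 1, 1]. So we have 1 block(s) of size 3, 1 block(s) of size 1 → block sizes [3, 1]

Assembling the blocks gives a Jordan form
J =
  [-1,  1,  0,  0]
  [ 0, -1,  1,  0]
  [ 0,  0, -1,  0]
  [ 0,  0,  0, -1]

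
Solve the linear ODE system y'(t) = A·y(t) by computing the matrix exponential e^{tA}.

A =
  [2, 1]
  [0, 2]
e^{tA} =
  [exp(2*t), t*exp(2*t)]
  [0, exp(2*t)]

Strategy: write A = P · J · P⁻¹ where J is a Jordan canonical form, so e^{tA} = P · e^{tJ} · P⁻¹, and e^{tJ} can be computed block-by-block.

A has Jordan form
J =
  [2, 1]
  [0, 2]
(up to reordering of blocks).

Per-block formulas:
  For a 2×2 Jordan block J_2(2): exp(t · J_2(2)) = e^(2t)·(I + t·N), where N is the 2×2 nilpotent shift.

After assembling e^{tJ} and conjugating by P, we get:

e^{tA} =
  [exp(2*t), t*exp(2*t)]
  [0, exp(2*t)]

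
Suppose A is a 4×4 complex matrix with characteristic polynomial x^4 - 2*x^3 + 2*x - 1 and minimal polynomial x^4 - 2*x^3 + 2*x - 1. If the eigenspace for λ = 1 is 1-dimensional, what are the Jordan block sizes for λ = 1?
Block sizes for λ = 1: [3]

Step 1 — from the characteristic polynomial, algebraic multiplicity of λ = 1 is 3. From dim ker(A − (1)·I) = 1, there are exactly 1 Jordan blocks for λ = 1.
Step 2 — from the minimal polynomial, the factor (x − 1)^3 tells us the largest block for λ = 1 has size 3.
Step 3 — with total size 3, 1 blocks, and largest block 3, the block sizes (in nonincreasing order) are [3].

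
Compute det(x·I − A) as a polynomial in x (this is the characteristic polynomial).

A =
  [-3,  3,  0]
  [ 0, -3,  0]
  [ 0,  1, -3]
x^3 + 9*x^2 + 27*x + 27

Expanding det(x·I − A) (e.g. by cofactor expansion or by noting that A is similar to its Jordan form J, which has the same characteristic polynomial as A) gives
  χ_A(x) = x^3 + 9*x^2 + 27*x + 27
which factors as (x + 3)^3. The eigenvalues (with algebraic multiplicities) are λ = -3 with multiplicity 3.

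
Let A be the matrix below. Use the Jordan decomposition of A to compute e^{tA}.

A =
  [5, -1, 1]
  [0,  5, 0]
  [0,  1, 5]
e^{tA} =
  [exp(5*t), t^2*exp(5*t)/2 - t*exp(5*t), t*exp(5*t)]
  [0, exp(5*t), 0]
  [0, t*exp(5*t), exp(5*t)]

Strategy: write A = P · J · P⁻¹ where J is a Jordan canonical form, so e^{tA} = P · e^{tJ} · P⁻¹, and e^{tJ} can be computed block-by-block.

A has Jordan form
J =
  [5, 1, 0]
  [0, 5, 1]
  [0, 0, 5]
(up to reordering of blocks).

Per-block formulas:
  For a 3×3 Jordan block J_3(5): exp(t · J_3(5)) = e^(5t)·(I + t·N + (t^2/2)·N^2), where N is the 3×3 nilpotent shift.

After assembling e^{tJ} and conjugating by P, we get:

e^{tA} =
  [exp(5*t), t^2*exp(5*t)/2 - t*exp(5*t), t*exp(5*t)]
  [0, exp(5*t), 0]
  [0, t*exp(5*t), exp(5*t)]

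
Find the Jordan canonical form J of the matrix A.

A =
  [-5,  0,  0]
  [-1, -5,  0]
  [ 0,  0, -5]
J_2(-5) ⊕ J_1(-5)

The characteristic polynomial is
  det(x·I − A) = x^3 + 15*x^2 + 75*x + 125 = (x + 5)^3

Eigenvalues and multiplicities (the geometric multiplicity of λ is n − rank(A − λI), which equals the number of Jordan blocks for λ):
  λ = -5: algebraic multiplicity = 3, geometric multiplicity = 2

Determining the block sizes for each eigenvalue:
  λ = -5: 2 blocks summing to 3 forces exactly one block of size 2 and the rest size 1 → block sizes [2, 1]

Assembling the blocks gives a Jordan form
J =
  [-5,  1,  0]
  [ 0, -5,  0]
  [ 0,  0, -5]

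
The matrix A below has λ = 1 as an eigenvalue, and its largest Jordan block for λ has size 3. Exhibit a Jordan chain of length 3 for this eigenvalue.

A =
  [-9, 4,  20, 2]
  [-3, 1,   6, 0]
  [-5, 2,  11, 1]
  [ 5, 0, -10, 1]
A Jordan chain for λ = 1 of length 3:
v_1 = (-2, 0, -1, 0)ᵀ
v_2 = (-10, -3, -5, 5)ᵀ
v_3 = (1, 0, 0, 0)ᵀ

Let N = A − (1)·I. We want v_3 with N^3 v_3 = 0 but N^2 v_3 ≠ 0; then v_{j-1} := N · v_j for j = 3, …, 2.

Pick v_3 = (1, 0, 0, 0)ᵀ.
Then v_2 = N · v_3 = (-10, -3, -5, 5)ᵀ.
Then v_1 = N · v_2 = (-2, 0, -1, 0)ᵀ.

Sanity check: (A − (1)·I) v_1 = (0, 0, 0, 0)ᵀ = 0. ✓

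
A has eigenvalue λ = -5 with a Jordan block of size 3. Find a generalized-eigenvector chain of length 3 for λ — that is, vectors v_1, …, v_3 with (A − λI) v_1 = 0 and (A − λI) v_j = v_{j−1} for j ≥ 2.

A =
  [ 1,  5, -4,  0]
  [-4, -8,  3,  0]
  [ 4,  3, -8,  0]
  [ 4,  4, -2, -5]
A Jordan chain for λ = -5 of length 3:
v_1 = (3, -2, 2, 2)ᵀ
v_2 = (5, -3, 3, 4)ᵀ
v_3 = (0, 1, 0, 0)ᵀ

Let N = A − (-5)·I. We want v_3 with N^3 v_3 = 0 but N^2 v_3 ≠ 0; then v_{j-1} := N · v_j for j = 3, …, 2.

Pick v_3 = (0, 1, 0, 0)ᵀ.
Then v_2 = N · v_3 = (5, -3, 3, 4)ᵀ.
Then v_1 = N · v_2 = (3, -2, 2, 2)ᵀ.

Sanity check: (A − (-5)·I) v_1 = (0, 0, 0, 0)ᵀ = 0. ✓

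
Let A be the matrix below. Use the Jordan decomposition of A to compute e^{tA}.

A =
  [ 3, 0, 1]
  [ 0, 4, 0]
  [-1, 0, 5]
e^{tA} =
  [-t*exp(4*t) + exp(4*t), 0, t*exp(4*t)]
  [0, exp(4*t), 0]
  [-t*exp(4*t), 0, t*exp(4*t) + exp(4*t)]

Strategy: write A = P · J · P⁻¹ where J is a Jordan canonical form, so e^{tA} = P · e^{tJ} · P⁻¹, and e^{tJ} can be computed block-by-block.

A has Jordan form
J =
  [4, 1, 0]
  [0, 4, 0]
  [0, 0, 4]
(up to reordering of blocks).

Per-block formulas:
  For a 1×1 block at λ = 4: exp(t · [4]) = [e^(4t)].
  For a 2×2 Jordan block J_2(4): exp(t · J_2(4)) = e^(4t)·(I + t·N), where N is the 2×2 nilpotent shift.

After assembling e^{tJ} and conjugating by P, we get:

e^{tA} =
  [-t*exp(4*t) + exp(4*t), 0, t*exp(4*t)]
  [0, exp(4*t), 0]
  [-t*exp(4*t), 0, t*exp(4*t) + exp(4*t)]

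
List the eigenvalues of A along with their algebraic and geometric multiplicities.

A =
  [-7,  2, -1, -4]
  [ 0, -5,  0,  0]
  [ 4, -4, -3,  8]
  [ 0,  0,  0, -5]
λ = -5: alg = 4, geom = 3

Step 1 — factor the characteristic polynomial to read off the algebraic multiplicities:
  χ_A(x) = (x + 5)^4

Step 2 — compute geometric multiplicities via the rank-nullity identity g(λ) = n − rank(A − λI):
  rank(A − (-5)·I) = 1, so dim ker(A − (-5)·I) = n − 1 = 3

Summary:
  λ = -5: algebraic multiplicity = 4, geometric multiplicity = 3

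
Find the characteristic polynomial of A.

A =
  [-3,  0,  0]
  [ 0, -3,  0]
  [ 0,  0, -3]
x^3 + 9*x^2 + 27*x + 27

Expanding det(x·I − A) (e.g. by cofactor expansion or by noting that A is similar to its Jordan form J, which has the same characteristic polynomial as A) gives
  χ_A(x) = x^3 + 9*x^2 + 27*x + 27
which factors as (x + 3)^3. The eigenvalues (with algebraic multiplicities) are λ = -3 with multiplicity 3.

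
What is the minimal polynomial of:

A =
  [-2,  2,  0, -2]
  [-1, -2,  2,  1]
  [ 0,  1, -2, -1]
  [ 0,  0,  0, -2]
x^3 + 6*x^2 + 12*x + 8

The characteristic polynomial is χ_A(x) = (x + 2)^4, so the eigenvalues are known. The minimal polynomial is
  m_A(x) = Π_λ (x − λ)^{k_λ}
where k_λ is the size of the *largest* Jordan block for λ (equivalently, the smallest k with (A − λI)^k v = 0 for every generalised eigenvector v of λ).

  λ = -2: largest Jordan block has size 3, contributing (x + 2)^3

So m_A(x) = (x + 2)^3 = x^3 + 6*x^2 + 12*x + 8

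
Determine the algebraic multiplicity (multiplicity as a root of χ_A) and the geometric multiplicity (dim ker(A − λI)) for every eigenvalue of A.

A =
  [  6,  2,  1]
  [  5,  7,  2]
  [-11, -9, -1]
λ = 4: alg = 3, geom = 1

Step 1 — factor the characteristic polynomial to read off the algebraic multiplicities:
  χ_A(x) = (x - 4)^3

Step 2 — compute geometric multiplicities via the rank-nullity identity g(λ) = n − rank(A − λI):
  rank(A − (4)·I) = 2, so dim ker(A − (4)·I) = n − 2 = 1

Summary:
  λ = 4: algebraic multiplicity = 3, geometric multiplicity = 1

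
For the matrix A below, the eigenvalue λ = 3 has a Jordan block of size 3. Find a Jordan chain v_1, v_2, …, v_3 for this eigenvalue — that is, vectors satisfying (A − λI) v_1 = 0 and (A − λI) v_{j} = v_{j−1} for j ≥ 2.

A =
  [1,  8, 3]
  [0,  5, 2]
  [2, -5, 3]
A Jordan chain for λ = 3 of length 3:
v_1 = (10, 4, -4)ᵀ
v_2 = (-2, 0, 2)ᵀ
v_3 = (1, 0, 0)ᵀ

Let N = A − (3)·I. We want v_3 with N^3 v_3 = 0 but N^2 v_3 ≠ 0; then v_{j-1} := N · v_j for j = 3, …, 2.

Pick v_3 = (1, 0, 0)ᵀ.
Then v_2 = N · v_3 = (-2, 0, 2)ᵀ.
Then v_1 = N · v_2 = (10, 4, -4)ᵀ.

Sanity check: (A − (3)·I) v_1 = (0, 0, 0)ᵀ = 0. ✓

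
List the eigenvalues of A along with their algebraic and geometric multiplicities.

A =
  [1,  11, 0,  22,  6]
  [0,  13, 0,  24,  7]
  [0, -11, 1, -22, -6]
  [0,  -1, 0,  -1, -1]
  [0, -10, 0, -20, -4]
λ = 1: alg = 4, geom = 3; λ = 6: alg = 1, geom = 1

Step 1 — factor the characteristic polynomial to read off the algebraic multiplicities:
  χ_A(x) = (x - 6)*(x - 1)^4

Step 2 — compute geometric multiplicities via the rank-nullity identity g(λ) = n − rank(A − λI):
  rank(A − (1)·I) = 2, so dim ker(A − (1)·I) = n − 2 = 3
  rank(A − (6)·I) = 4, so dim ker(A − (6)·I) = n − 4 = 1

Summary:
  λ = 1: algebraic multiplicity = 4, geometric multiplicity = 3
  λ = 6: algebraic multiplicity = 1, geometric multiplicity = 1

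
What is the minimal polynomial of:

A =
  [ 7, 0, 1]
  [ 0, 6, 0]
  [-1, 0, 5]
x^2 - 12*x + 36

The characteristic polynomial is χ_A(x) = (x - 6)^3, so the eigenvalues are known. The minimal polynomial is
  m_A(x) = Π_λ (x − λ)^{k_λ}
where k_λ is the size of the *largest* Jordan block for λ (equivalently, the smallest k with (A − λI)^k v = 0 for every generalised eigenvector v of λ).

  λ = 6: largest Jordan block has size 2, contributing (x − 6)^2

So m_A(x) = (x - 6)^2 = x^2 - 12*x + 36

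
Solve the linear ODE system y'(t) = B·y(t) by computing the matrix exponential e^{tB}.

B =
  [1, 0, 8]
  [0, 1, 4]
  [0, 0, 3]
e^{tB} =
  [exp(t), 0, 4*exp(3*t) - 4*exp(t)]
  [0, exp(t), 2*exp(3*t) - 2*exp(t)]
  [0, 0, exp(3*t)]

Strategy: write B = P · J · P⁻¹ where J is a Jordan canonical form, so e^{tB} = P · e^{tJ} · P⁻¹, and e^{tJ} can be computed block-by-block.

B has Jordan form
J =
  [1, 0, 0]
  [0, 1, 0]
  [0, 0, 3]
(up to reordering of blocks).

Per-block formulas:
  For a 1×1 block at λ = 1: exp(t · [1]) = [e^(1t)].
  For a 1×1 block at λ = 3: exp(t · [3]) = [e^(3t)].

After assembling e^{tJ} and conjugating by P, we get:

e^{tB} =
  [exp(t), 0, 4*exp(3*t) - 4*exp(t)]
  [0, exp(t), 2*exp(3*t) - 2*exp(t)]
  [0, 0, exp(3*t)]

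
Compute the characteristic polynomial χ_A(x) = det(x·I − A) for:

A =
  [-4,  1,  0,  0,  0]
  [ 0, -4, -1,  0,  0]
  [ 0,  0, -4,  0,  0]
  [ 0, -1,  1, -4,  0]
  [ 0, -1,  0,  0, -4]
x^5 + 20*x^4 + 160*x^3 + 640*x^2 + 1280*x + 1024

Expanding det(x·I − A) (e.g. by cofactor expansion or by noting that A is similar to its Jordan form J, which has the same characteristic polynomial as A) gives
  χ_A(x) = x^5 + 20*x^4 + 160*x^3 + 640*x^2 + 1280*x + 1024
which factors as (x + 4)^5. The eigenvalues (with algebraic multiplicities) are λ = -4 with multiplicity 5.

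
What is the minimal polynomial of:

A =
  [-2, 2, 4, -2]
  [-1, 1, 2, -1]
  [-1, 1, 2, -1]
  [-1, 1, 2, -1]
x^2

The characteristic polynomial is χ_A(x) = x^4, so the eigenvalues are known. The minimal polynomial is
  m_A(x) = Π_λ (x − λ)^{k_λ}
where k_λ is the size of the *largest* Jordan block for λ (equivalently, the smallest k with (A − λI)^k v = 0 for every generalised eigenvector v of λ).

  λ = 0: largest Jordan block has size 2, contributing (x − 0)^2

So m_A(x) = x^2 = x^2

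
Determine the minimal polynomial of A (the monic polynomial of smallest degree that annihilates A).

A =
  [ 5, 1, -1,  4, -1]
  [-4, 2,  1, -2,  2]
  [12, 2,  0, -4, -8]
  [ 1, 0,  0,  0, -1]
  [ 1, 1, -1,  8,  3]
x^3 - 6*x^2 + 12*x - 8

The characteristic polynomial is χ_A(x) = (x - 2)^5, so the eigenvalues are known. The minimal polynomial is
  m_A(x) = Π_λ (x − λ)^{k_λ}
where k_λ is the size of the *largest* Jordan block for λ (equivalently, the smallest k with (A − λI)^k v = 0 for every generalised eigenvector v of λ).

  λ = 2: largest Jordan block has size 3, contributing (x − 2)^3

So m_A(x) = (x - 2)^3 = x^3 - 6*x^2 + 12*x - 8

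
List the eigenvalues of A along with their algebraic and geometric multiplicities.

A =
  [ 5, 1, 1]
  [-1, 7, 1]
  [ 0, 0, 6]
λ = 6: alg = 3, geom = 2

Step 1 — factor the characteristic polynomial to read off the algebraic multiplicities:
  χ_A(x) = (x - 6)^3

Step 2 — compute geometric multiplicities via the rank-nullity identity g(λ) = n − rank(A − λI):
  rank(A − (6)·I) = 1, so dim ker(A − (6)·I) = n − 1 = 2

Summary:
  λ = 6: algebraic multiplicity = 3, geometric multiplicity = 2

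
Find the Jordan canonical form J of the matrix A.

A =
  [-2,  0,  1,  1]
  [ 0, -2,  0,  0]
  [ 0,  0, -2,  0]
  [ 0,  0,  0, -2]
J_2(-2) ⊕ J_1(-2) ⊕ J_1(-2)

The characteristic polynomial is
  det(x·I − A) = x^4 + 8*x^3 + 24*x^2 + 32*x + 16 = (x + 2)^4

Eigenvalues and multiplicities (the geometric multiplicity of λ is n − rank(A − λI), which equals the number of Jordan blocks for λ):
  λ = -2: algebraic multiplicity = 4, geometric multiplicity = 3

Determining the block sizes for each eigenvalue:
  λ = -2: 3 blocks summing to 4 forces exactly one block of size 2 and the rest size 1 → block sizes [2, 1, 1]

Assembling the blocks gives a Jordan form
J =
  [-2,  1,  0,  0]
  [ 0, -2,  0,  0]
  [ 0,  0, -2,  0]
  [ 0,  0,  0, -2]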